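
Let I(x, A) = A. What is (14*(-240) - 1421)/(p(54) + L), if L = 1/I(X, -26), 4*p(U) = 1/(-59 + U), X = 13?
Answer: 1243060/23 ≈ 54046.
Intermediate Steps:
p(U) = 1/(4*(-59 + U))
L = -1/26 (L = 1/(-26) = -1/26 ≈ -0.038462)
(14*(-240) - 1421)/(p(54) + L) = (14*(-240) - 1421)/(1/(4*(-59 + 54)) - 1/26) = (-3360 - 1421)/((¼)/(-5) - 1/26) = -4781/((¼)*(-⅕) - 1/26) = -4781/(-1/20 - 1/26) = -4781/(-23/260) = -4781*(-260/23) = 1243060/23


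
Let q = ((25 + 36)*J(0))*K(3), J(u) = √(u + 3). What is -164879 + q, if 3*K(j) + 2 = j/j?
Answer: -164879 - 61*√3/3 ≈ -1.6491e+5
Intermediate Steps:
J(u) = √(3 + u)
K(j) = -⅓ (K(j) = -⅔ + (j/j)/3 = -⅔ + (⅓)*1 = -⅔ + ⅓ = -⅓)
q = -61*√3/3 (q = ((25 + 36)*√(3 + 0))*(-⅓) = (61*√3)*(-⅓) = -61*√3/3 ≈ -35.218)
-164879 + q = -164879 - 61*√3/3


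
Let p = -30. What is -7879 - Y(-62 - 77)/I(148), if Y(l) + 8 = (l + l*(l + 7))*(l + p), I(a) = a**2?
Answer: -169504287/21904 ≈ -7738.5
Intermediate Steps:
Y(l) = -8 + (-30 + l)*(l + l*(7 + l)) (Y(l) = -8 + (l + l*(l + 7))*(l - 30) = -8 + (l + l*(7 + l))*(-30 + l) = -8 + (-30 + l)*(l + l*(7 + l)))
-7879 - Y(-62 - 77)/I(148) = -7879 - (-8 + (-62 - 77)**3 - 240*(-62 - 77) - 22*(-62 - 77)**2)/(148**2) = -7879 - (-8 + (-139)**3 - 240*(-139) - 22*(-139)**2)/21904 = -7879 - (-8 - 2685619 + 33360 - 22*19321)/21904 = -7879 - (-8 - 2685619 + 33360 - 425062)/21904 = -7879 - (-3077329)/21904 = -7879 - 1*(-3077329/21904) = -7879 + 3077329/21904 = -169504287/21904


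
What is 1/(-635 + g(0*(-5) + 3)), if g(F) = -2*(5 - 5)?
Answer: -1/635 ≈ -0.0015748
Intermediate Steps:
g(F) = 0 (g(F) = -2*0 = 0)
1/(-635 + g(0*(-5) + 3)) = 1/(-635 + 0) = 1/(-635) = -1/635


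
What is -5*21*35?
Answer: -3675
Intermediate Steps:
-5*21*35 = -105*35 = -3675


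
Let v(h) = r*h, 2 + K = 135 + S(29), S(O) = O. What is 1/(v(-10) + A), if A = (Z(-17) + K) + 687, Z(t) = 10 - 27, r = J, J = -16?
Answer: 1/992 ≈ 0.0010081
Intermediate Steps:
r = -16
K = 162 (K = -2 + (135 + 29) = -2 + 164 = 162)
Z(t) = -17
v(h) = -16*h
A = 832 (A = (-17 + 162) + 687 = 145 + 687 = 832)
1/(v(-10) + A) = 1/(-16*(-10) + 832) = 1/(160 + 832) = 1/992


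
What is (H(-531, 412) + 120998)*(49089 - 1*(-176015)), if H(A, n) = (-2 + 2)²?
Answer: 27237133792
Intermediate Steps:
H(A, n) = 0 (H(A, n) = 0² = 0)
(H(-531, 412) + 120998)*(49089 - 1*(-176015)) = (0 + 120998)*(49089 - 1*(-176015)) = 120998*(49089 + 176015) = 120998*225104 = 27237133792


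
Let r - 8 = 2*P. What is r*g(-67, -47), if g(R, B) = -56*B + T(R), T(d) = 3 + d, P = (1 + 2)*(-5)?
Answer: -56496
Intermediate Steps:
P = -15 (P = 3*(-5) = -15)
g(R, B) = 3 + R - 56*B (g(R, B) = -56*B + (3 + R) = 3 + R - 56*B)
r = -22 (r = 8 + 2*(-15) = 8 - 30 = -22)
r*g(-67, -47) = -22*(3 - 67 - 56*(-47)) = -22*(3 - 67 + 2632) = -22*2568 = -56496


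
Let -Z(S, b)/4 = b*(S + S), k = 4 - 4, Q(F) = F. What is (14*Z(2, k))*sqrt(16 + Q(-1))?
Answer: 0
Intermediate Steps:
k = 0
Z(S, b) = -8*S*b (Z(S, b) = -4*b*(S + S) = -4*b*2*S = -8*S*b)
(14*Z(2, k))*sqrt(16 + Q(-1)) = (14*(-8*2*0))*sqrt(16 - 1) = (14*0)*sqrt(15) = 0*sqrt(15) = 0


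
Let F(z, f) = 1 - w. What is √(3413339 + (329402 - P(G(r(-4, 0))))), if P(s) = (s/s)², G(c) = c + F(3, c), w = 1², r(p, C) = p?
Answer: 6*√103965 ≈ 1934.6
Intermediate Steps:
w = 1
F(z, f) = 0 (F(z, f) = 1 - 1*1 = 1 - 1 = 0)
G(c) = c (G(c) = c + 0 = c)
P(s) = 1 (P(s) = 1² = 1)
√(3413339 + (329402 - P(G(r(-4, 0))))) = √(3413339 + (329402 - 1*1)) = √(3413339 + (329402 - 1)) = √(3413339 + 329401) = √3742740 = 6*√103965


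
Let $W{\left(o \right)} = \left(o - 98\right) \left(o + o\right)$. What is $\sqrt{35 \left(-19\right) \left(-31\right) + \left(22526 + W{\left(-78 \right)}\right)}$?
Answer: $\sqrt{70597} \approx 265.7$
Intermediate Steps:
$W{\left(o \right)} = 2 o \left(-98 + o\right)$ ($W{\left(o \right)} = \left(-98 + o\right) 2 o = 2 o \left(-98 + o\right)$)
$\sqrt{35 \left(-19\right) \left(-31\right) + \left(22526 + W{\left(-78 \right)}\right)} = \sqrt{35 \left(-19\right) \left(-31\right) + \left(22526 + 2 \left(-78\right) \left(-98 - 78\right)\right)} = \sqrt{\left(-665\right) \left(-31\right) + \left(22526 + 2 \left(-78\right) \left(-176\right)\right)} = \sqrt{20615 + \left(22526 + 27456\right)} = \sqrt{20615 + 49982} = \sqrt{70597}$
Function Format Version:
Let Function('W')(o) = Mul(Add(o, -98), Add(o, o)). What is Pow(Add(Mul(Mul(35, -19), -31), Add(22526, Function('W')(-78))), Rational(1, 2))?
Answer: Pow(70597, Rational(1, 2)) ≈ 265.70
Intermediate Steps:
Function('W')(o) = Mul(2, o, Add(-98, o)) (Function('W')(o) = Mul(Add(-98, o), Mul(2, o)) = Mul(2, o, Add(-98, o)))
Pow(Add(Mul(Mul(35, -19), -31), Add(22526, Function('W')(-78))), Rational(1, 2)) = Pow(Add(Mul(Mul(35, -19), -31), Add(22526, Mul(2, -78, Add(-98, -78)))), Rational(1, 2)) = Pow(Add(Mul(-665, -31), Add(22526, Mul(2, -78, -176))), Rational(1, 2)) = Pow(Add(20615, Add(22526, 27456)), Rational(1, 2)) = Pow(Add(20615, 49982), Rational(1, 2)) = Pow(70597, Rational(1, 2))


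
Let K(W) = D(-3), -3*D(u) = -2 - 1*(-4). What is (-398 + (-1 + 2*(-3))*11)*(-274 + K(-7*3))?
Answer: 391400/3 ≈ 1.3047e+5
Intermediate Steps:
D(u) = -2/3 (D(u) = -(-2 - 1*(-4))/3 = -(-2 + 4)/3 = -1/3*2 = -2/3)
K(W) = -2/3
(-398 + (-1 + 2*(-3))*11)*(-274 + K(-7*3)) = (-398 + (-1 + 2*(-3))*11)*(-274 - 2/3) = (-398 + (-1 - 6)*11)*(-824/3) = (-398 - 7*11)*(-824/3) = (-398 - 77)*(-824/3) = -475*(-824/3) = 391400/3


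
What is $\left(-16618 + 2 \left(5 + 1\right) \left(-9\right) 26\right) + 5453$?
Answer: $-13973$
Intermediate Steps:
$\left(-16618 + 2 \left(5 + 1\right) \left(-9\right) 26\right) + 5453 = \left(-16618 + 2 \cdot 6 \left(-9\right) 26\right) + 5453 = \left(-16618 + 12 \left(-9\right) 26\right) + 5453 = \left(-16618 - 2808\right) + 5453 = -19426 + 5453 = -13973$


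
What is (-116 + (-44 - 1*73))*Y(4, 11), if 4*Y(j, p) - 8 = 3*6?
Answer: -3029/2 ≈ -1514.5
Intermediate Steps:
Y(j, p) = 13/2 (Y(j, p) = 2 + (3*6)/4 = 2 + (1/4)*18 = 2 + 9/2 = 13/2)
(-116 + (-44 - 1*73))*Y(4, 11) = (-116 + (-44 - 1*73))*(13/2) = (-116 + (-44 - 73))*(13/2) = (-116 - 117)*(13/2) = -233*13/2 = -3029/2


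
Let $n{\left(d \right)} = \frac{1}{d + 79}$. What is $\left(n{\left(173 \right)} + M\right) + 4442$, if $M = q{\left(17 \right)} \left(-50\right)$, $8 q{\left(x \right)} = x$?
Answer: $\frac{546305}{126} \approx 4335.8$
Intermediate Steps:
$q{\left(x \right)} = \frac{x}{8}$
$n{\left(d \right)} = \frac{1}{79 + d}$
$M = - \frac{425}{4}$ ($M = \frac{1}{8} \cdot 17 \left(-50\right) = \frac{17}{8} \left(-50\right) = - \frac{425}{4} \approx -106.25$)
$\left(n{\left(173 \right)} + M\right) + 4442 = \left(\frac{1}{79 + 173} - \frac{425}{4}\right) + 4442 = \left(\frac{1}{252} - \frac{425}{4}\right) + 4442 = - \frac{13387}{126} + 4442 = \frac{546305}{126}$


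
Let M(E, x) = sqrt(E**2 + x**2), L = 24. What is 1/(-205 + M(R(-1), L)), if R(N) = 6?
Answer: -205/41413 - 6*sqrt(17)/41413 ≈ -0.0055475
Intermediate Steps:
1/(-205 + M(R(-1), L)) = 1/(-205 + sqrt(6**2 + 24**2)) = 1/(-205 + sqrt(36 + 576)) = 1/(-205 + sqrt(612)) = 1/(-205 + 6*sqrt(17))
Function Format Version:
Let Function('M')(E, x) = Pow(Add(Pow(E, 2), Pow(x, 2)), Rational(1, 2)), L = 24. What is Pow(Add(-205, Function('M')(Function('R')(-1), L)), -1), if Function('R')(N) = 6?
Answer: Add(Rational(-205, 41413), Mul(Rational(-6, 41413), Pow(17, Rational(1, 2)))) ≈ -0.0055475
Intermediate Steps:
Pow(Add(-205, Function('M')(Function('R')(-1), L)), -1) = Pow(Add(-205, Pow(Add(Pow(6, 2), Pow(24, 2)), Rational(1, 2))), -1) = Pow(Add(-205, Pow(Add(36, 576), Rational(1, 2))), -1) = Pow(Add(-205, Pow(612, Rational(1, 2))), -1) = Pow(Add(-205, Mul(6, Pow(17, Rational(1, 2)))), -1)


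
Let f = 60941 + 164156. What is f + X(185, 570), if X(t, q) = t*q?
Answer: 330547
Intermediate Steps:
X(t, q) = q*t
f = 225097
f + X(185, 570) = 225097 + 570*185 = 225097 + 105450 = 330547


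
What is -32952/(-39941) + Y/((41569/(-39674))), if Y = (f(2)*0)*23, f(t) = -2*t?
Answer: 32952/39941 ≈ 0.82502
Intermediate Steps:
Y = 0 (Y = (-2*2*0)*23 = -4*0*23 = 0*23 = 0)
-32952/(-39941) + Y/((41569/(-39674))) = -32952/(-39941) + 0/((41569/(-39674))) = -32952*(-1/39941) + 0/((41569*(-1/39674))) = 32952/39941 + 0/(-41569/39674) = 32952/39941 + 0*(-39674/41569) = 32952/39941 + 0 = 32952/39941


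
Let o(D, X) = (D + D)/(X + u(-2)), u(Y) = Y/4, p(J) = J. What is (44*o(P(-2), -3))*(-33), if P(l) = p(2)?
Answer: 11616/7 ≈ 1659.4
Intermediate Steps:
u(Y) = Y/4 (u(Y) = Y*(1/4) = Y/4)
P(l) = 2
o(D, X) = 2*D/(-1/2 + X) (o(D, X) = (D + D)/(X + (1/4)*(-2)) = (2*D)/(X - 1/2) = (2*D)/(-1/2 + X) = 2*D/(-1/2 + X))
(44*o(P(-2), -3))*(-33) = (44*(4*2/(-1 + 2*(-3))))*(-33) = (44*(4*2/(-1 - 6)))*(-33) = (44*(4*2/(-7)))*(-33) = (44*(4*2*(-1/7)))*(-33) = (44*(-8/7))*(-33) = -352/7*(-33) = 11616/7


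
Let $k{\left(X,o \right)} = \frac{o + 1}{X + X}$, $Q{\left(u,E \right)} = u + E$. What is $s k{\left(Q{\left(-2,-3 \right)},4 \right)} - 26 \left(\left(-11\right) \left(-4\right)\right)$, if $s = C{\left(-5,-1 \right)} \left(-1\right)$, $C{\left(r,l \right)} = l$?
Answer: $- \frac{2289}{2} \approx -1144.5$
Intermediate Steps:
$Q{\left(u,E \right)} = E + u$
$s = 1$ ($s = \left(-1\right) \left(-1\right) = 1$)
$k{\left(X,o \right)} = \frac{1 + o}{2 X}$
$s k{\left(Q{\left(-2,-3 \right)},4 \right)} - 26 \left(\left(-11\right) \left(-4\right)\right) = 1 \frac{1 + 4}{2 \left(-3 - 2\right)} - 26 \left(\left(-11\right) \left(-4\right)\right) = 1 \cdot \frac{1}{2} \frac{1}{-5} \cdot 5 - 1144 = 1 \cdot \frac{1}{2} \left(- \frac{1}{5}\right) 5 - 1144 = 1 \left(- \frac{1}{2}\right) - 1144 = - \frac{1}{2} - 1144 = - \frac{2289}{2}$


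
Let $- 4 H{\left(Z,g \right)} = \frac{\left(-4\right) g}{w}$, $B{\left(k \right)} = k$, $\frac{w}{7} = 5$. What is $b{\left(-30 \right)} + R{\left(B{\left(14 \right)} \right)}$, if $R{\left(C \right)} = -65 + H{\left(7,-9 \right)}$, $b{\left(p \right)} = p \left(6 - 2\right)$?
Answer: $- \frac{6484}{35} \approx -185.26$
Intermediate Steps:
$w = 35$ ($w = 7 \cdot 5 = 35$)
$b{\left(p \right)} = 4 p$ ($b{\left(p \right)} = p 4 = 4 p$)
$H{\left(Z,g \right)} = \frac{g}{35}$ ($H{\left(Z,g \right)} = - \frac{- 4 g \frac{1}{35}}{4} = - \frac{\left(- \frac{4}{35}\right) g}{4} = \frac{g}{35}$)
$R{\left(C \right)} = - \frac{2284}{35}$ ($R{\left(C \right)} = -65 + \frac{1}{35} \left(-9\right) = -65 - \frac{9}{35} = - \frac{2284}{35}$)
$b{\left(-30 \right)} + R{\left(B{\left(14 \right)} \right)} = 4 \left(-30\right) - \frac{2284}{35} = -120 - \frac{2284}{35} = - \frac{6484}{35}$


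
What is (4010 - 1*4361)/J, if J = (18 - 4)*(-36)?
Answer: 39/56 ≈ 0.69643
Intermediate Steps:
J = -504 (J = 14*(-36) = -504)
(4010 - 1*4361)/J = (4010 - 1*4361)/(-504) = (4010 - 4361)*(-1/504) = -351*(-1/504) = 39/56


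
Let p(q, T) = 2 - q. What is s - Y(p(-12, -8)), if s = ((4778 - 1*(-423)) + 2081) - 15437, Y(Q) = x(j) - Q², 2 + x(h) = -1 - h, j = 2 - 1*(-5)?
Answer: -7949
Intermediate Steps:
j = 7 (j = 2 + 5 = 7)
x(h) = -3 - h (x(h) = -2 + (-1 - h) = -3 - h)
Y(Q) = -10 - Q² (Y(Q) = (-3 - 1*7) - Q² = (-3 - 7) - Q² = -10 - Q²)
s = -8155 (s = ((4778 + 423) + 2081) - 15437 = (5201 + 2081) - 15437 = 7282 - 15437 = -8155)
s - Y(p(-12, -8)) = -8155 - (-10 - (2 - 1*(-12))²) = -8155 - (-10 - (2 + 12)²) = -8155 - (-10 - 1*14²) = -8155 - (-10 - 1*196) = -8155 - (-10 - 196) = -8155 - 1*(-206) = -8155 + 206 = -7949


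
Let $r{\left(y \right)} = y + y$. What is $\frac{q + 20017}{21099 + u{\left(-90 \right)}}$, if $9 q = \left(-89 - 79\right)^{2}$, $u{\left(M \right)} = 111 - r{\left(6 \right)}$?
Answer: $\frac{23153}{21198} \approx 1.0922$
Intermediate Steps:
$r{\left(y \right)} = 2 y$
$u{\left(M \right)} = 99$ ($u{\left(M \right)} = 111 - 2 \cdot 6 = 111 - 12 = 99$)
$q = 3136$ ($q = \frac{\left(-89 - 79\right)^{2}}{9} = \frac{\left(-168\right)^{2}}{9} = \frac{1}{9} \cdot 28224 = 3136$)
$\frac{q + 20017}{21099 + u{\left(-90 \right)}} = \frac{3136 + 20017}{21099 + 99} = \frac{23153}{21198}$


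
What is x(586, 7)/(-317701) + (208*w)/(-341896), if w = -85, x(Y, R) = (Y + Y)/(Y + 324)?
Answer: 319439196668/6177802374835 ≈ 0.051708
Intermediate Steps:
x(Y, R) = 2*Y/(324 + Y) (x(Y, R) = (2*Y)/(324 + Y) = 2*Y/(324 + Y))
x(586, 7)/(-317701) + (208*w)/(-341896) = (2*586/(324 + 586))/(-317701) + (208*(-85))/(-341896) = (2*586/910)*(-1/317701) - 17680*(-1/341896) = (2*586*(1/910))*(-1/317701) + 2210/42737 = (586/455)*(-1/317701) + 2210/42737 = -586/144553955 + 2210/42737 = 319439196668/6177802374835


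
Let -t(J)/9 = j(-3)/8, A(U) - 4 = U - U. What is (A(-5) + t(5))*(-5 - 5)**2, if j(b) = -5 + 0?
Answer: 1925/2 ≈ 962.50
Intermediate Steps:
j(b) = -5
A(U) = 4 (A(U) = 4 + (U - U) = 4 + 0 = 4)
t(J) = 45/8 (t(J) = -(-45)/8 = -9*(-5/8) = 45/8)
(A(-5) + t(5))*(-5 - 5)**2 = (4 + 45/8)*(-5 - 5)**2 = (77/8)*(-10)**2 = (77/8)*100 = 1925/2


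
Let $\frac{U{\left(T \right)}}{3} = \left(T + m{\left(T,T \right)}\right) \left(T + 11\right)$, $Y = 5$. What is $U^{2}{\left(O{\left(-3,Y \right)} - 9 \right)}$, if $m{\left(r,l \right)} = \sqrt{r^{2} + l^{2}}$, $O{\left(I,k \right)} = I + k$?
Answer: $21168 - 14112 \sqrt{2} \approx 1210.6$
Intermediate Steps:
$m{\left(r,l \right)} = \sqrt{l^{2} + r^{2}}$
$U{\left(T \right)} = 3 \left(11 + T\right) \left(T + \sqrt{2} \sqrt{T^{2}}\right)$ ($U{\left(T \right)} = 3 \left(T + \sqrt{T^{2} + T^{2}}\right) \left(T + 11\right) = 3 \left(T + \sqrt{2 T^{2}}\right) \left(11 + T\right) = 3 \left(T + \sqrt{2} \sqrt{T^{2}}\right) \left(11 + T\right) = 3 \left(11 + T\right) \left(T + \sqrt{2} \sqrt{T^{2}}\right)$)
$U^{2}{\left(O{\left(-3,Y \right)} - 9 \right)} = \left(3 \left(\left(-3 + 5\right) - 9\right)^{2} + 33 \left(\left(-3 + 5\right) - 9\right) + 33 \sqrt{2} \sqrt{\left(\left(-3 + 5\right) - 9\right)^{2}} + 3 \left(\left(-3 + 5\right) - 9\right) \sqrt{2} \sqrt{\left(\left(-3 + 5\right) - 9\right)^{2}}\right)^{2} = \left(3 \left(2 - 9\right)^{2} + 33 \left(2 - 9\right) + 33 \sqrt{2} \sqrt{\left(2 - 9\right)^{2}} + 3 \left(2 - 9\right) \sqrt{2} \sqrt{\left(2 - 9\right)^{2}}\right)^{2} = \left(3 \left(-7\right)^{2} + 33 \left(-7\right) + 33 \sqrt{2} \sqrt{\left(-7\right)^{2}} + 3 \left(-7\right) \sqrt{2} \sqrt{\left(-7\right)^{2}}\right)^{2} = \left(3 \cdot 49 - 231 + 33 \sqrt{2} \sqrt{49} + 3 \left(-7\right) \sqrt{2} \sqrt{49}\right)^{2} = \left(147 - 231 + 33 \sqrt{2} \cdot 7 + 3 \left(-7\right) \sqrt{2} \cdot 7\right)^{2} = \left(147 - 231 + 231 \sqrt{2} - 147 \sqrt{2}\right)^{2} = \left(-84 + 84 \sqrt{2}\right)^{2}$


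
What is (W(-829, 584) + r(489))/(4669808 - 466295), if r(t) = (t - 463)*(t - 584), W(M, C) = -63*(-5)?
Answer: -2155/4203513 ≈ -0.00051267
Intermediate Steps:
W(M, C) = 315
r(t) = (-584 + t)*(-463 + t) (r(t) = (-463 + t)*(-584 + t) = (-584 + t)*(-463 + t))
(W(-829, 584) + r(489))/(4669808 - 466295) = (315 + (270392 + 489**2 - 1047*489))/(4669808 - 466295) = (315 + (270392 + 239121 - 511983))/4203513 = (315 - 2470)*(1/4203513) = -2155*1/4203513 = -2155/4203513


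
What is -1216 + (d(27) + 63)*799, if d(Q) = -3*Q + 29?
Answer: 7573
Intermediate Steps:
d(Q) = 29 - 3*Q
-1216 + (d(27) + 63)*799 = -1216 + ((29 - 3*27) + 63)*799 = -1216 + ((29 - 81) + 63)*799 = -1216 + (-52 + 63)*799 = -1216 + 11*799 = -1216 + 8789 = 7573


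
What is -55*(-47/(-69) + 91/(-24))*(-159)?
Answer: -5005055/184 ≈ -27201.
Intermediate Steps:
-55*(-47/(-69) + 91/(-24))*(-159) = -55*(-47*(-1/69) + 91*(-1/24))*(-159) = -55*(47/69 - 91/24)*(-159) = -55*(-1717/552)*(-159) = (94435/552)*(-159) = -5005055/184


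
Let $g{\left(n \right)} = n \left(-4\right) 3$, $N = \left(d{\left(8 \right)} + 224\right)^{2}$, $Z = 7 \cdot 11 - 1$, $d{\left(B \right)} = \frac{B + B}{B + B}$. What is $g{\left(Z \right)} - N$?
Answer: $-51537$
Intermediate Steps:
$d{\left(B \right)} = 1$ ($d{\left(B \right)} = \frac{2 B}{2 B} = 2 B \frac{1}{2 B} = 1$)
$Z = 76$ ($Z = 77 - 1 = 76$)
$N = 50625$ ($N = \left(1 + 224\right)^{2} = 225^{2} = 50625$)
$g{\left(n \right)} = - 12 n$ ($g{\left(n \right)} = - 4 n 3 = - 12 n$)
$g{\left(Z \right)} - N = \left(-12\right) 76 - 50625 = -912 - 50625 = -51537$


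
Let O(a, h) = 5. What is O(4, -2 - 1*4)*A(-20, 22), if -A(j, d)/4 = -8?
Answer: 160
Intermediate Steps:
A(j, d) = 32 (A(j, d) = -4*(-8) = 32)
O(4, -2 - 1*4)*A(-20, 22) = 5*32 = 160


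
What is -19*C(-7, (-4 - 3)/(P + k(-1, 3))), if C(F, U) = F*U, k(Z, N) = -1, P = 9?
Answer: -931/8 ≈ -116.38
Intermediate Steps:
-19*C(-7, (-4 - 3)/(P + k(-1, 3))) = -(-133)*(-4 - 3)/(9 - 1) = -(-133)*(-7/8) = -(-133)*(-7*⅛) = -(-133)*(-7)/8 = -19*49/8 = -931/8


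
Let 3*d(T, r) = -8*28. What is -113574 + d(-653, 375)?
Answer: -340946/3 ≈ -1.1365e+5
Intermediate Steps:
d(T, r) = -224/3 (d(T, r) = (-8*28)/3 = (1/3)*(-224) = -224/3)
-113574 + d(-653, 375) = -113574 - 224/3 = -340946/3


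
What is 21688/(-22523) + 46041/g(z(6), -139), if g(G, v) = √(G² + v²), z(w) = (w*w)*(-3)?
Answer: -21688/22523 + 46041*√30985/30985 ≈ 260.60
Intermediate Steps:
z(w) = -3*w² (z(w) = w²*(-3) = -3*w²)
21688/(-22523) + 46041/g(z(6), -139) = 21688/(-22523) + 46041/(√((-3*6²)² + (-139)²)) = 21688*(-1/22523) + 46041/(√((-3*36)² + 19321)) = -21688/22523 + 46041/(√((-108)² + 19321)) = -21688/22523 + 46041/(√(11664 + 19321)) = -21688/22523 + 46041/(√30985) = -21688/22523 + 46041*(√30985/30985) = -21688/22523 + 46041*√30985/30985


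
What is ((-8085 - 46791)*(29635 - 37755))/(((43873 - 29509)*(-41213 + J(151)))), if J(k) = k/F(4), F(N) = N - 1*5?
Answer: -1326170/1768311 ≈ -0.74996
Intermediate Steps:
F(N) = -5 + N (F(N) = N - 5 = -5 + N)
J(k) = -k (J(k) = k/(-5 + 4) = k/(-1) = k*(-1) = -k)
((-8085 - 46791)*(29635 - 37755))/(((43873 - 29509)*(-41213 + J(151)))) = ((-8085 - 46791)*(29635 - 37755))/(((43873 - 29509)*(-41213 - 1*151))) = (-54876*(-8120))/((14364*(-41213 - 151))) = 445593120/((14364*(-41364))) = 445593120/(-594152496) = 445593120*(-1/594152496) = -1326170/1768311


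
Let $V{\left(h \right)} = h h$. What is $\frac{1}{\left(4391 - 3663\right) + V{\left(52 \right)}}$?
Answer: $\frac{1}{3432} \approx 0.00029138$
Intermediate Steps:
$V{\left(h \right)} = h^{2}$
$\frac{1}{\left(4391 - 3663\right) + V{\left(52 \right)}} = \frac{1}{\left(4391 - 3663\right) + 52^{2}} = \frac{1}{728 + 2704} = \frac{1}{3432}$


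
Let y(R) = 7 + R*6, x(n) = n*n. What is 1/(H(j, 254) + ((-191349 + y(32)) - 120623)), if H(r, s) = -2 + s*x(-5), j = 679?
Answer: -1/305425 ≈ -3.2741e-6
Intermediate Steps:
x(n) = n²
y(R) = 7 + 6*R
H(r, s) = -2 + 25*s (H(r, s) = -2 + s*(-5)² = -2 + s*25 = -2 + 25*s)
1/(H(j, 254) + ((-191349 + y(32)) - 120623)) = 1/((-2 + 25*254) + ((-191349 + (7 + 6*32)) - 120623)) = 1/((-2 + 6350) + ((-191349 + (7 + 192)) - 120623)) = 1/(6348 + ((-191349 + 199) - 120623)) = 1/(6348 + (-191150 - 120623)) = 1/(6348 - 311773) = 1/(-305425) = -1/305425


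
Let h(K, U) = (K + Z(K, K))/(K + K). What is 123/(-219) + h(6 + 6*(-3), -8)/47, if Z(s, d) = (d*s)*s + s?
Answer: 3402/3431 ≈ 0.99155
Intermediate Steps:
Z(s, d) = s + d*s**2 (Z(s, d) = d*s**2 + s = s + d*s**2)
h(K, U) = (K + K*(1 + K**2))/(2*K) (h(K, U) = (K + K*(1 + K*K))/(K + K) = (K + K*(1 + K**2))/((2*K)) = (K + K*(1 + K**2))*(1/(2*K)) = (K + K*(1 + K**2))/(2*K))
123/(-219) + h(6 + 6*(-3), -8)/47 = 123/(-219) + (1 + (6 + 6*(-3))**2/2)/47 = 123*(-1/219) + (1 + (6 - 18)**2/2)*(1/47) = -41/73 + (1 + (1/2)*(-12)**2)*(1/47) = -41/73 + (1 + (1/2)*144)*(1/47) = -41/73 + (1 + 72)*(1/47) = -41/73 + 73*(1/47) = -41/73 + 73/47 = 3402/3431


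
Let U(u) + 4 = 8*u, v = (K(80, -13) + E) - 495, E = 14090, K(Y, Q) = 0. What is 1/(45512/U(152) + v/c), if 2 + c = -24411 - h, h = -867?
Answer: 7134438/263787103 ≈ 0.027046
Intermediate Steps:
c = -23546 (c = -2 + (-24411 - 1*(-867)) = -2 + (-24411 + 867) = -2 - 23544 = -23546)
v = 13595 (v = (0 + 14090) - 495 = 14090 - 495 = 13595)
U(u) = -4 + 8*u
1/(45512/U(152) + v/c) = 1/(45512/(-4 + 8*152) + 13595/(-23546)) = 1/(45512/(-4 + 1216) + 13595*(-1/23546)) = 1/(45512/1212 - 13595/23546) = 1/(45512*(1/1212) - 13595/23546) = 1/(11378/303 - 13595/23546) = 1/(263787103/7134438) = 7134438/263787103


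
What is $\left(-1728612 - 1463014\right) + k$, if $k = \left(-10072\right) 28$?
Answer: $-3473642$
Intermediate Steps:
$k = -282016$
$\left(-1728612 - 1463014\right) + k = \left(-1728612 - 1463014\right) - 282016 = -3191626 - 282016 = -3473642$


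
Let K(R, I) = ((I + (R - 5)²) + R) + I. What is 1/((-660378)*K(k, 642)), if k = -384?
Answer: -1/100523399538 ≈ -9.9479e-12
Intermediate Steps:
K(R, I) = R + (-5 + R)² + 2*I (K(R, I) = ((I + (-5 + R)²) + R) + I = (I + R + (-5 + R)²) + I = R + (-5 + R)² + 2*I)
1/((-660378)*K(k, 642)) = 1/((-660378)*(-384 + (-5 - 384)² + 2*642)) = -1/(660378*(-384 + (-389)² + 1284)) = -1/(660378*(-384 + 151321 + 1284)) = -1/660378/152221 = -1/660378*1/152221 = -1/100523399538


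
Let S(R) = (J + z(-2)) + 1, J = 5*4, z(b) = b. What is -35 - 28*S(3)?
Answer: -567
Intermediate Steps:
J = 20
S(R) = 19 (S(R) = (20 - 2) + 1 = 18 + 1 = 19)
-35 - 28*S(3) = -35 - 28*19 = -35 - 532 = -567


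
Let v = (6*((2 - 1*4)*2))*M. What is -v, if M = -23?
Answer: -552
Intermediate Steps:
v = 552 (v = (6*((2 - 1*4)*2))*(-23) = (6*((2 - 4)*2))*(-23) = (6*(-2*2))*(-23) = (6*(-4))*(-23) = -24*(-23) = 552)
-v = -1*552 = -552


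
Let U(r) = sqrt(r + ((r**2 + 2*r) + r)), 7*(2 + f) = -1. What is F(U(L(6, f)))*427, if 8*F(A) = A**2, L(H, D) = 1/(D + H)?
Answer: 343735/5832 ≈ 58.939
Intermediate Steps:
f = -15/7 (f = -2 + (1/7)*(-1) = -2 - 1/7 = -15/7 ≈ -2.1429)
U(r) = sqrt(r**2 + 4*r) (U(r) = sqrt(r + (r**2 + 3*r)) = sqrt(r**2 + 4*r))
F(A) = A**2/8
F(U(L(6, f)))*427 = ((sqrt((4 + 1/(-15/7 + 6))/(-15/7 + 6)))**2/8)*427 = ((sqrt((4 + 1/(27/7))/(27/7)))**2/8)*427 = ((sqrt(7*(4 + 7/27)/27))**2/8)*427 = ((sqrt((7/27)*(115/27)))**2/8)*427 = ((sqrt(805/729))**2/8)*427 = ((sqrt(805)/27)**2/8)*427 = ((1/8)*(805/729))*427 = (805/5832)*427 = 343735/5832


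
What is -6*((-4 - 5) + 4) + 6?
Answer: 36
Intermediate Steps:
-6*((-4 - 5) + 4) + 6 = -6*(-9 + 4) + 6 = -6*(-5) + 6 = 30 + 6 = 36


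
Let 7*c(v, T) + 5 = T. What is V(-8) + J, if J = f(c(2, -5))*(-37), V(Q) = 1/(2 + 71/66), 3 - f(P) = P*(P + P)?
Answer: 57331/1421 ≈ 40.346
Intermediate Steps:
c(v, T) = -5/7 + T/7
f(P) = 3 - 2*P**2 (f(P) = 3 - P*(P + P) = 3 - P*2*P = 3 - 2*P**2)
V(Q) = 66/203 (V(Q) = 1/(2 + 71*(1/66)) = 1/(2 + 71/66) = 1/(203/66) = 66/203)
J = 1961/49 (J = (3 - 2*(-5/7 + (1/7)*(-5))**2)*(-37) = (3 - 2*(-5/7 - 5/7)**2)*(-37) = (3 - 2*(-10/7)**2)*(-37) = (3 - 2*100/49)*(-37) = (3 - 200/49)*(-37) = -53/49*(-37) = 1961/49 ≈ 40.020)
V(-8) + J = 66/203 + 1961/49 = 57331/1421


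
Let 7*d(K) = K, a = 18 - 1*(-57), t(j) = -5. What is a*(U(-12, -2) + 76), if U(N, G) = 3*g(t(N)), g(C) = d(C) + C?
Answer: 30900/7 ≈ 4414.3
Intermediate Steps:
a = 75 (a = 18 + 57 = 75)
d(K) = K/7
g(C) = 8*C/7 (g(C) = C/7 + C = 8*C/7)
U(N, G) = -120/7 (U(N, G) = 3*((8/7)*(-5)) = 3*(-40/7) = -120/7)
a*(U(-12, -2) + 76) = 75*(-120/7 + 76) = 75*(412/7) = 30900/7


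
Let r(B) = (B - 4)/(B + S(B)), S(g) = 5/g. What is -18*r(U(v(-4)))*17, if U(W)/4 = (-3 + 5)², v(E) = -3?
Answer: -6528/29 ≈ -225.10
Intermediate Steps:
U(W) = 16 (U(W) = 4*(-3 + 5)² = 4*2² = 4*4 = 16)
r(B) = (-4 + B)/(B + 5/B) (r(B) = (B - 4)/(B + 5/B) = (-4 + B)/(B + 5/B))
-18*r(U(v(-4)))*17 = -288*(-4 + 16)/(5 + 16²)*17 = -288*12/(5 + 256)*17 = -288*12/261*17 = -18*64/87*17 = -384/29*17 = -6528/29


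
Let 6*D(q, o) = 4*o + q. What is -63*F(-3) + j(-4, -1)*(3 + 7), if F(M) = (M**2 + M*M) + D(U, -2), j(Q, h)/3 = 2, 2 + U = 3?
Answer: -2001/2 ≈ -1000.5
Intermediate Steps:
U = 1 (U = -2 + 3 = 1)
j(Q, h) = 6 (j(Q, h) = 3*2 = 6)
D(q, o) = q/6 + 2*o/3 (D(q, o) = (4*o + q)/6 = (q + 4*o)/6 = q/6 + 2*o/3)
F(M) = -7/6 + 2*M**2 (F(M) = (M**2 + M*M) + ((1/6)*1 + (2/3)*(-2)) = (M**2 + M**2) + (1/6 - 4/3) = 2*M**2 - 7/6 = -7/6 + 2*M**2)
-63*F(-3) + j(-4, -1)*(3 + 7) = -63*(-7/6 + 2*(-3)**2) + 6*(3 + 7) = -63*(-7/6 + 2*9) + 6*10 = -63*(-7/6 + 18) + 60 = -63*101/6 + 60 = -2121/2 + 60 = -2001/2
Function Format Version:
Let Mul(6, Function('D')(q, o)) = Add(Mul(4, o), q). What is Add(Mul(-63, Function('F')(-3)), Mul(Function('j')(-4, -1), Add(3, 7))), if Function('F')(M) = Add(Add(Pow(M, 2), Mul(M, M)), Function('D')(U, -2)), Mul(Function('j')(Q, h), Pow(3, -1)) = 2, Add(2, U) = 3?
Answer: Rational(-2001, 2) ≈ -1000.5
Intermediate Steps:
U = 1 (U = Add(-2, 3) = 1)
Function('j')(Q, h) = 6 (Function('j')(Q, h) = Mul(3, 2) = 6)
Function('D')(q, o) = Add(Mul(Rational(1, 6), q), Mul(Rational(2, 3), o)) (Function('D')(q, o) = Mul(Rational(1, 6), Add(Mul(4, o), q)) = Mul(Rational(1, 6), Add(q, Mul(4, o))) = Add(Mul(Rational(1, 6), q), Mul(Rational(2, 3), o)))
Function('F')(M) = Add(Rational(-7, 6), Mul(2, Pow(M, 2))) (Function('F')(M) = Add(Add(Pow(M, 2), Mul(M, M)), Add(Mul(Rational(1, 6), 1), Mul(Rational(2, 3), -2))) = Add(Add(Pow(M, 2), Pow(M, 2)), Add(Rational(1, 6), Rational(-4, 3))) = Add(Mul(2, Pow(M, 2)), Rational(-7, 6)) = Add(Rational(-7, 6), Mul(2, Pow(M, 2))))
Add(Mul(-63, Function('F')(-3)), Mul(Function('j')(-4, -1), Add(3, 7))) = Add(Mul(-63, Add(Rational(-7, 6), Mul(2, Pow(-3, 2)))), Mul(6, Add(3, 7))) = Add(Mul(-63, Add(Rational(-7, 6), Mul(2, 9))), Mul(6, 10)) = Add(Mul(-63, Add(Rational(-7, 6), 18)), 60) = Add(Mul(-63, Rational(101, 6)), 60) = Add(Rational(-2121, 2), 60) = Rational(-2001, 2)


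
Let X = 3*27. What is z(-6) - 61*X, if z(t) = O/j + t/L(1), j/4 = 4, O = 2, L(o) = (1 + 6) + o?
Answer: -39533/8 ≈ -4941.6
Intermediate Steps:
L(o) = 7 + o
X = 81
j = 16 (j = 4*4 = 16)
z(t) = 1/8 + t/8 (z(t) = 2/16 + t/(7 + 1) = 2*(1/16) + t/8 = 1/8 + t*(1/8) = 1/8 + t/8)
z(-6) - 61*X = (1/8 + (1/8)*(-6)) - 61*81 = (1/8 - 3/4) - 4941 = -5/8 - 4941 = -39533/8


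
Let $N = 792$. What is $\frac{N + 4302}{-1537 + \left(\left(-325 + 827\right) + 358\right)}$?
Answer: $- \frac{5094}{677} \approx -7.5244$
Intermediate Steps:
$\frac{N + 4302}{-1537 + \left(\left(-325 + 827\right) + 358\right)} = \frac{792 + 4302}{-1537 + \left(\left(-325 + 827\right) + 358\right)} = \frac{5094}{-1537 + \left(502 + 358\right)} = \frac{5094}{-1537 + 860} = \frac{5094}{-677} = 5094 \left(- \frac{1}{677}\right) = - \frac{5094}{677}$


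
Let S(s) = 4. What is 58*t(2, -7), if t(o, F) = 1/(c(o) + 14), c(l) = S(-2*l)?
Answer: 29/9 ≈ 3.2222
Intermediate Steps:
c(l) = 4
t(o, F) = 1/18 (t(o, F) = 1/(4 + 14) = 1/18)
58*t(2, -7) = 58*(1/18) = 29/9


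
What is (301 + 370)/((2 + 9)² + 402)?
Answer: 671/523 ≈ 1.2830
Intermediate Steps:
(301 + 370)/((2 + 9)² + 402) = 671/(11² + 402) = 671/(121 + 402) = 671/523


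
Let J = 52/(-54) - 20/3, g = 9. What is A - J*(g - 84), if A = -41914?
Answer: -382376/9 ≈ -42486.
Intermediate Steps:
J = -206/27 (J = 52*(-1/54) - 20*1/3 = -26/27 - 20/3 = -206/27 ≈ -7.6296)
A - J*(g - 84) = -41914 - (-206)*(9 - 84)/27 = -41914 - (-206)*(-75)/27 = -41914 - 1*5150/9 = -41914 - 5150/9 = -382376/9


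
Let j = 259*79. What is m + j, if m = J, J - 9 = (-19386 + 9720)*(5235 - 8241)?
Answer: 29076466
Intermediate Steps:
J = 29056005 (J = 9 + (-19386 + 9720)*(5235 - 8241) = 9 - 9666*(-3006) = 9 + 29055996 = 29056005)
m = 29056005
j = 20461
m + j = 29056005 + 20461 = 29076466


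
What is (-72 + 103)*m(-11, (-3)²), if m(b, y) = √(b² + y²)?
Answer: 31*√202 ≈ 440.59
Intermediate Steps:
(-72 + 103)*m(-11, (-3)²) = (-72 + 103)*√((-11)² + ((-3)²)²) = 31*√(121 + 9²) = 31*√(121 + 81) = 31*√202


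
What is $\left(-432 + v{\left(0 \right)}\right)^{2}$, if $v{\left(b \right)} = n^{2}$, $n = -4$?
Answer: $173056$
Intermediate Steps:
$v{\left(b \right)} = 16$ ($v{\left(b \right)} = \left(-4\right)^{2} = 16$)
$\left(-432 + v{\left(0 \right)}\right)^{2} = \left(-432 + 16\right)^{2} = \left(-416\right)^{2} = 173056$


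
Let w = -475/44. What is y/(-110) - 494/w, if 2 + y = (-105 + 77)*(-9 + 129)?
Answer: 20989/275 ≈ 76.324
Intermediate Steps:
y = -3362 (y = -2 + (-105 + 77)*(-9 + 129) = -2 - 28*120 = -2 - 3360 = -3362)
w = -475/44 (w = -475*1/44 = -475/44 ≈ -10.795)
y/(-110) - 494/w = -3362/(-110) - 494/(-475/44) = -3362*(-1/110) - 494*(-44/475) = 1681/55 + 1144/25 = 20989/275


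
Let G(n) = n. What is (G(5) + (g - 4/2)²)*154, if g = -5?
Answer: 8316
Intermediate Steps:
(G(5) + (g - 4/2)²)*154 = (5 + (-5 - 4/2)²)*154 = (5 + (-5 - 4*½)²)*154 = (5 + (-5 - 2)²)*154 = (5 + (-7)²)*154 = (5 + 49)*154 = 54*154 = 8316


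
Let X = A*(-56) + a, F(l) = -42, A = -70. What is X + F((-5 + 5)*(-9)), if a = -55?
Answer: 3823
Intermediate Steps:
X = 3865 (X = -70*(-56) - 55 = 3920 - 55 = 3865)
X + F((-5 + 5)*(-9)) = 3865 - 42 = 3823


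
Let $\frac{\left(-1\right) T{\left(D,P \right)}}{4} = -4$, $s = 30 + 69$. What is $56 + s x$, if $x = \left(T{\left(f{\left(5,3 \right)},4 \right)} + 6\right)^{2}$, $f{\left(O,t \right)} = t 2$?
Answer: $47972$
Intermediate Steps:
$s = 99$
$f{\left(O,t \right)} = 2 t$
$T{\left(D,P \right)} = 16$ ($T{\left(D,P \right)} = \left(-4\right) \left(-4\right) = 16$)
$x = 484$ ($x = \left(16 + 6\right)^{2} = 22^{2} = 484$)
$56 + s x = 56 + 99 \cdot 484 = 56 + 47916 = 47972$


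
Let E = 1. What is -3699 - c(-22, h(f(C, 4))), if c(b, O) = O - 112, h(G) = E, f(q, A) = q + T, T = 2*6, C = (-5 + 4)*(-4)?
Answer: -3588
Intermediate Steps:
C = 4 (C = -1*(-4) = 4)
T = 12
f(q, A) = 12 + q (f(q, A) = q + 12 = 12 + q)
h(G) = 1
c(b, O) = -112 + O
-3699 - c(-22, h(f(C, 4))) = -3699 - (-112 + 1) = -3699 - 1*(-111) = -3699 + 111 = -3588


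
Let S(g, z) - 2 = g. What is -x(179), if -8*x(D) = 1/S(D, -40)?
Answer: 1/1448 ≈ 0.00069061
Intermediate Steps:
S(g, z) = 2 + g
x(D) = -1/(8*(2 + D))
-x(179) = -(-1)/(16 + 8*179) = -(-1)/(16 + 1432) = -(-1)/1448 = -1*(-1/1448) = 1/1448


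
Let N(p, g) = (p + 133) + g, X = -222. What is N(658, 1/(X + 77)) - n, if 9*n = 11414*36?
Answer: -6505426/145 ≈ -44865.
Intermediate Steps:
N(p, g) = 133 + g + p (N(p, g) = (133 + p) + g = 133 + g + p)
n = 45656 (n = (11414*36)/9 = (1/9)*410904 = 45656)
N(658, 1/(X + 77)) - n = (133 + 1/(-222 + 77) + 658) - 1*45656 = (133 + 1/(-145) + 658) - 45656 = (133 - 1/145 + 658) - 45656 = 114694/145 - 45656 = -6505426/145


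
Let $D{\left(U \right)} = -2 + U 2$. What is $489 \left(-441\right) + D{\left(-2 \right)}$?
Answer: $-215655$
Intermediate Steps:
$D{\left(U \right)} = -2 + 2 U$
$489 \left(-441\right) + D{\left(-2 \right)} = 489 \left(-441\right) + \left(-2 + 2 \left(-2\right)\right) = -215649 - 6 = -215655$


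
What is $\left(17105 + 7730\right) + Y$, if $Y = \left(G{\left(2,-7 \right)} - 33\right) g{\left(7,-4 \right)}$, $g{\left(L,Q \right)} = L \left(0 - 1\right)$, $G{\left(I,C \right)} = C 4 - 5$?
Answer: $25297$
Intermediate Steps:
$G{\left(I,C \right)} = -5 + 4 C$ ($G{\left(I,C \right)} = 4 C - 5 = -5 + 4 C$)
$g{\left(L,Q \right)} = - L$ ($g{\left(L,Q \right)} = L \left(-1\right) = - L$)
$Y = 462$ ($Y = \left(\left(-5 + 4 \left(-7\right)\right) - 33\right) \left(\left(-1\right) 7\right) = \left(\left(-5 - 28\right) - 33\right) \left(-7\right) = \left(-33 - 33\right) \left(-7\right) = \left(-66\right) \left(-7\right) = 462$)
$\left(17105 + 7730\right) + Y = \left(17105 + 7730\right) + 462 = 24835 + 462 = 25297$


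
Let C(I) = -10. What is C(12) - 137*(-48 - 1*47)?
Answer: 13005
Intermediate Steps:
C(12) - 137*(-48 - 1*47) = -10 - 137*(-48 - 1*47) = -10 - 137*(-48 - 47) = -10 - 137*(-95) = -10 + 13015 = 13005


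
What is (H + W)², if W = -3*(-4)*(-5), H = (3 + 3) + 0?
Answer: 2916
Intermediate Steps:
H = 6 (H = 6 + 0 = 6)
W = -60 (W = 12*(-5) = -60)
(H + W)² = (6 - 60)² = (-54)² = 2916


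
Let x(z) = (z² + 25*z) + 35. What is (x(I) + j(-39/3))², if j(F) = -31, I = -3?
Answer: 3844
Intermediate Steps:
x(z) = 35 + z² + 25*z
(x(I) + j(-39/3))² = ((35 + (-3)² + 25*(-3)) - 31)² = ((35 + 9 - 75) - 31)² = (-31 - 31)² = (-62)² = 3844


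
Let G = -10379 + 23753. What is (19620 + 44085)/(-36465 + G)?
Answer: -21235/7697 ≈ -2.7589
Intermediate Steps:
G = 13374
(19620 + 44085)/(-36465 + G) = (19620 + 44085)/(-36465 + 13374) = 63705/(-23091) = 63705*(-1/23091) = -21235/7697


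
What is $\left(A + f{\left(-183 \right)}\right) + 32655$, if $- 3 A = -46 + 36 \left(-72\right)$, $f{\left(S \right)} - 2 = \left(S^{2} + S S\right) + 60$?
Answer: $\frac{301723}{3} \approx 1.0057 \cdot 10^{5}$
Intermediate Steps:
$f{\left(S \right)} = 62 + 2 S^{2}$ ($f{\left(S \right)} = 2 + \left(\left(S^{2} + S S\right) + 60\right) = 2 + \left(\left(S^{2} + S^{2}\right) + 60\right) = 2 + \left(2 S^{2} + 60\right) = 2 + \left(60 + 2 S^{2}\right) = 62 + 2 S^{2}$)
$A = \frac{2638}{3}$ ($A = - \frac{-46 + 36 \left(-72\right)}{3} = - \frac{-46 - 2592}{3} = \left(- \frac{1}{3}\right) \left(-2638\right) = \frac{2638}{3} \approx 879.33$)
$\left(A + f{\left(-183 \right)}\right) + 32655 = \left(\frac{2638}{3} + \left(62 + 2 \left(-183\right)^{2}\right)\right) + 32655 = \left(\frac{2638}{3} + \left(62 + 2 \cdot 33489\right)\right) + 32655 = \left(\frac{2638}{3} + \left(62 + 66978\right)\right) + 32655 = \left(\frac{2638}{3} + 67040\right) + 32655 = \frac{203758}{3} + 32655 = \frac{301723}{3}$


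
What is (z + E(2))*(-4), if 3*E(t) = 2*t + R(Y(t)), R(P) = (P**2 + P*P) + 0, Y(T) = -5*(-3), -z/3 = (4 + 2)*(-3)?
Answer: -2464/3 ≈ -821.33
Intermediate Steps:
z = 54 (z = -3*(4 + 2)*(-3) = -18*(-3) = -3*(-18) = 54)
Y(T) = 15
R(P) = 2*P**2 (R(P) = (P**2 + P**2) + 0 = 2*P**2 + 0 = 2*P**2)
E(t) = 150 + 2*t/3 (E(t) = (2*t + 2*15**2)/3 = (2*t + 2*225)/3 = (2*t + 450)/3 = (450 + 2*t)/3 = 150 + 2*t/3)
(z + E(2))*(-4) = (54 + (150 + (2/3)*2))*(-4) = (54 + (150 + 4/3))*(-4) = (54 + 454/3)*(-4) = (616/3)*(-4) = -2464/3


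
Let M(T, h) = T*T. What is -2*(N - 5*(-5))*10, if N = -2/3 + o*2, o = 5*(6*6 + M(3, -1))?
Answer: -28460/3 ≈ -9486.7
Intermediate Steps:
M(T, h) = T²
o = 225 (o = 5*(6*6 + 3²) = 5*(36 + 9) = 5*45 = 225)
N = 1348/3 (N = -2/3 + 225*2 = -2*⅓ + 450 = -⅔ + 450 = 1348/3 ≈ 449.33)
-2*(N - 5*(-5))*10 = -2*(1348/3 - 5*(-5))*10 = -2*(1348/3 + 25)*10 = -2*1423/3*10 = -2846/3*10 = -28460/3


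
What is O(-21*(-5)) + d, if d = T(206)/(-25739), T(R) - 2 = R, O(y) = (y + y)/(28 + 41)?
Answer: 1796946/591997 ≈ 3.0354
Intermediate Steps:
O(y) = 2*y/69 (O(y) = (2*y)/69 = (2*y)*(1/69) = 2*y/69)
T(R) = 2 + R
d = -208/25739 (d = (2 + 206)/(-25739) = 208*(-1/25739) = -208/25739 ≈ -0.0080811)
O(-21*(-5)) + d = 2*(-21*(-5))/69 - 208/25739 = (2/69)*105 - 208/25739 = 70/23 - 208/25739 = 1796946/591997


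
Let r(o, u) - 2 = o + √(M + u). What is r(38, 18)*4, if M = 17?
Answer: 160 + 4*√35 ≈ 183.66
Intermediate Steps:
r(o, u) = 2 + o + √(17 + u) (r(o, u) = 2 + (o + √(17 + u)) = 2 + o + √(17 + u))
r(38, 18)*4 = (2 + 38 + √(17 + 18))*4 = (2 + 38 + √35)*4 = (40 + √35)*4 = 160 + 4*√35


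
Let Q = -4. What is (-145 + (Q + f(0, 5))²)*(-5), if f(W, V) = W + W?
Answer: 645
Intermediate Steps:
f(W, V) = 2*W
(-145 + (Q + f(0, 5))²)*(-5) = (-145 + (-4 + 2*0)²)*(-5) = (-145 + (-4 + 0)²)*(-5) = (-145 + (-4)²)*(-5) = (-145 + 16)*(-5) = -129*(-5) = 645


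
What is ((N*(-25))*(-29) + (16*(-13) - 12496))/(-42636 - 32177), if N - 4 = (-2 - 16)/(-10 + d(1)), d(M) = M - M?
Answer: 8499/74813 ≈ 0.11360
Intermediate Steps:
d(M) = 0
N = 29/5 (N = 4 + (-2 - 16)/(-10 + 0) = 4 - 18/(-10) = 4 - 18*(-⅒) = 4 + 9/5 = 29/5 ≈ 5.8000)
((N*(-25))*(-29) + (16*(-13) - 12496))/(-42636 - 32177) = (((29/5)*(-25))*(-29) + (16*(-13) - 12496))/(-42636 - 32177) = (-145*(-29) + (-208 - 12496))/(-74813) = (4205 - 12704)*(-1/74813) = -8499*(-1/74813) = 8499/74813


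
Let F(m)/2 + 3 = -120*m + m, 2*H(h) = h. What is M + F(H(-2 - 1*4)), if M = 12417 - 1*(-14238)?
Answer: 27363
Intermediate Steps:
H(h) = h/2
F(m) = -6 - 238*m (F(m) = -6 + 2*(-120*m + m) = -6 + 2*(-119*m) = -6 - 238*m)
M = 26655 (M = 12417 + 14238 = 26655)
M + F(H(-2 - 1*4)) = 26655 + (-6 - 119*(-2 - 1*4)) = 26655 + (-6 - 119*(-2 - 4)) = 26655 + (-6 - 119*(-6)) = 26655 + (-6 - 238*(-3)) = 26655 + (-6 + 714) = 26655 + 708 = 27363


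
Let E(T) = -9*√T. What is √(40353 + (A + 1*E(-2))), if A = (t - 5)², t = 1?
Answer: √(40369 - 9*I*√2) ≈ 200.92 - 0.0317*I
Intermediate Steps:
A = 16 (A = (1 - 5)² = (-4)² = 16)
√(40353 + (A + 1*E(-2))) = √(40353 + (16 + 1*(-9*I*√2))) = √(40353 + (16 - 9*I*√2)) = √(40369 - 9*I*√2)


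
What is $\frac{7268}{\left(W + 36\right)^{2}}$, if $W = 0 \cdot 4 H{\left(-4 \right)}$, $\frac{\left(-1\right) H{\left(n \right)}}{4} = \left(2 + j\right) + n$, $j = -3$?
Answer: $\frac{1817}{324} \approx 5.608$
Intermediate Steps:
$H{\left(n \right)} = 4 - 4 n$ ($H{\left(n \right)} = - 4 \left(\left(2 - 3\right) + n\right) = - 4 \left(-1 + n\right) = 4 - 4 n$)
$W = 0$ ($W = 0 \cdot 4 \left(4 - -16\right) = 0 \left(4 + 16\right) = 0 \cdot 20 = 0$)
$\frac{7268}{\left(W + 36\right)^{2}} = \frac{7268}{\left(0 + 36\right)^{2}} = \frac{7268}{36^{2}} = \frac{7268}{1296} = 7268 \cdot \frac{1}{1296} = \frac{1817}{324}$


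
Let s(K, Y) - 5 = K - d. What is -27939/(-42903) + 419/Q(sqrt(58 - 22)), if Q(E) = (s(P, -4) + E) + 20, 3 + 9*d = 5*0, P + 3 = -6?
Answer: 18600328/958167 ≈ 19.412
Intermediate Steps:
P = -9 (P = -3 - 6 = -9)
d = -1/3 (d = -1/3 + (5*0)/9 = -1/3 + (1/9)*0 = -1/3 + 0 = -1/3 ≈ -0.33333)
s(K, Y) = 16/3 + K (s(K, Y) = 5 + (K - 1*(-1/3)) = 5 + (K + 1/3) = 5 + (1/3 + K) = 16/3 + K)
Q(E) = 49/3 + E (Q(E) = ((16/3 - 9) + E) + 20 = (-11/3 + E) + 20 = 49/3 + E)
-27939/(-42903) + 419/Q(sqrt(58 - 22)) = -27939/(-42903) + 419/(49/3 + sqrt(58 - 22)) = -27939*(-1/42903) + 419/(49/3 + sqrt(36)) = 9313/14301 + 419/(49/3 + 6) = 9313/14301 + 419/(67/3) = 9313/14301 + 419*(3/67) = 9313/14301 + 1257/67 = 18600328/958167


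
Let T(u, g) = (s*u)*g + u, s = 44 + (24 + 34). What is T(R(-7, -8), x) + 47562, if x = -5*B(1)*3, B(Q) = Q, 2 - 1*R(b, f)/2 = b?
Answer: 20040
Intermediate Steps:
R(b, f) = 4 - 2*b
s = 102 (s = 44 + 58 = 102)
x = -15 (x = -5*1*3 = -5*3 = -15)
T(u, g) = u + 102*g*u (T(u, g) = (102*u)*g + u = 102*g*u + u = u + 102*g*u)
T(R(-7, -8), x) + 47562 = (4 - 2*(-7))*(1 + 102*(-15)) + 47562 = (4 + 14)*(1 - 1530) + 47562 = 18*(-1529) + 47562 = -27522 + 47562 = 20040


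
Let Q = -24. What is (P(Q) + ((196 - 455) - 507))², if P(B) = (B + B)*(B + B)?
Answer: 2365444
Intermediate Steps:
P(B) = 4*B² (P(B) = (2*B)*(2*B) = 4*B²)
(P(Q) + ((196 - 455) - 507))² = (4*(-24)² + ((196 - 455) - 507))² = (4*576 + (-259 - 507))² = (2304 - 766)² = 1538² = 2365444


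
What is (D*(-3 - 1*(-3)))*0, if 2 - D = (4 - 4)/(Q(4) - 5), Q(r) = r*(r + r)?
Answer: 0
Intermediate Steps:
Q(r) = 2*r² (Q(r) = r*(2*r) = 2*r²)
D = 2 (D = 2 - (4 - 4)/(2*4² - 5) = 2 - 0/(2*16 - 5) = 2 - 0/(32 - 5) = 2 - 0/27 = 2 - 1*0 = 2 + 0 = 2)
(D*(-3 - 1*(-3)))*0 = (2*(-3 - 1*(-3)))*0 = (2*(-3 + 3))*0 = (2*0)*0 = 0*0 = 0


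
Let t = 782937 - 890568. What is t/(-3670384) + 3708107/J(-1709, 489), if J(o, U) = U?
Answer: 13610229234647/1794817776 ≈ 7583.1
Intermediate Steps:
t = -107631
t/(-3670384) + 3708107/J(-1709, 489) = -107631/(-3670384) + 3708107/489 = -107631*(-1/3670384) + 3708107*(1/489) = 107631/3670384 + 3708107/489 = 13610229234647/1794817776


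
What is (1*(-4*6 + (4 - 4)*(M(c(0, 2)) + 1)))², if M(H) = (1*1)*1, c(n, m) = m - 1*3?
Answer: 576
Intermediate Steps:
c(n, m) = -3 + m (c(n, m) = m - 3 = -3 + m)
M(H) = 1 (M(H) = 1*1 = 1)
(1*(-4*6 + (4 - 4)*(M(c(0, 2)) + 1)))² = (1*(-4*6 + (4 - 4)*(1 + 1)))² = (1*(-24 + 0*2))² = (1*(-24 + 0))² = (1*(-24))² = (-24)² = 576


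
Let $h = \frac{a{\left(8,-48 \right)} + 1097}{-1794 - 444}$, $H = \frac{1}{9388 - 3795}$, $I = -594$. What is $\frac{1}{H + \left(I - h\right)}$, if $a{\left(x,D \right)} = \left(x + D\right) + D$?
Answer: $- \frac{12517134}{7429532021} \approx -0.0016848$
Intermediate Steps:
$H = \frac{1}{5593} \approx 0.00017879$
$a{\left(x,D \right)} = x + 2 D$ ($a{\left(x,D \right)} = \left(D + x\right) + D = x + 2 D$)
$h = - \frac{1009}{2238}$ ($h = \frac{\left(8 + 2 \left(-48\right)\right) + 1097}{-1794 - 444} = \frac{\left(8 - 96\right) + 1097}{-2238} = \left(-88 + 1097\right) \left(- \frac{1}{2238}\right) = 1009 \left(- \frac{1}{2238}\right) = - \frac{1009}{2238} \approx -0.45085$)
$\frac{1}{H + \left(I - h\right)} = \frac{1}{\frac{1}{5593} - \frac{1328363}{2238}} = \frac{1}{- \frac{7429532021}{12517134}} = - \frac{12517134}{7429532021}$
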